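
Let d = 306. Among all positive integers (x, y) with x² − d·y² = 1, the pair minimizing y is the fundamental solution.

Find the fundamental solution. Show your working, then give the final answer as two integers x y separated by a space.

√306 → a₀=17, period (2,34); ℓ=2 even so k=1
step 0: (17, 1)  from 17·(1,0) + (0,1)
step 1: (35, 2)  from 2·(17,1) + (1,0)
→ (35, 2).  Check: 35²=1225, 306·2²=1224, difference 1.

35 2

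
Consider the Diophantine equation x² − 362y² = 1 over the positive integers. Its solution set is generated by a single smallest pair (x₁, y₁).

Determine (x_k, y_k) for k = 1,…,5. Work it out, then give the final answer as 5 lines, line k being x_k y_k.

[19; 38] for √362; ℓ=1 ⇒ convergent index 1
i=0: a=19 ⇒ p=19, q=1
i=1: a=38 ⇒ p=723, q=38
fundamental: x₁=723, y₁=38  (since 522729 − 362·1444 = 1)
(723+38√362)^2 = 1045457 + 54948√362
(723+38√362)^3 = 1511730099 + 79454770√362
(723+38√362)^4 = 2185960677697 + 114891542472√362
(723+38√362)^5 = 3160897628219763 + 166133090959742√362

723 38
1045457 54948
1511730099 79454770
2185960677697 114891542472
3160897628219763 166133090959742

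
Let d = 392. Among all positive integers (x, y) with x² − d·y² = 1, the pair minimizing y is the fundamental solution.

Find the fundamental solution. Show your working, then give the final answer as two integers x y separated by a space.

√392 → a₀=19, period (1,3,1,38); ℓ=4 even so k=3
i=0: a=19 ⇒ p=19, q=1
i=1: a=1 ⇒ p=20, q=1
i=2: a=3 ⇒ p=79, q=4
i=3: a=1 ⇒ p=99, q=5
fundamental: x₁=99, y₁=5  (since 9801 − 392·25 = 1)

99 5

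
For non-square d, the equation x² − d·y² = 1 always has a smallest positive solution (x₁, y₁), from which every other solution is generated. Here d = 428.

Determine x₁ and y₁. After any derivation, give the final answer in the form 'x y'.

1850887 89466

d=428: √d = [20; 1,2,4,1,5,10,5,1,4,2,1,40] (ℓ=12, even), read p_11/q_11
a_0=20:  p_0=20·1+0=20,  q_0=20·0+1=1
…
a_4=1:  p_4=1·269+62=331,  q_4=1·13+3=16
…
a_6=10:  p_6=10·1924+331=19571,  q_6=10·93+16=946
…
a_10=2:  p_10=2·577179+119350=1273708,  q_10=2·27899+5769=61567
a_11=1:  p_11=1·1273708+577179=1850887,  q_11=1·61567+27899=89466
fundamental: x₁=1850887, y₁=89466  (since 3425782686769 − 428·8004165156 = 1)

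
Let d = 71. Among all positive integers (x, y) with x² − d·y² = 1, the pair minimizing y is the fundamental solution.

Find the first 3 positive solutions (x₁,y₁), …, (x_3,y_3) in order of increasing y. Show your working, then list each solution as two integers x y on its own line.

3480 413
24220799 2874480
168576757560 20006380387

√71 = [8; 2,2,1,7,1,2,2,16, …], period ℓ=8 (even) → k=7
k=0  a_k=8  p_k/q_k = 8/1
k=1  a_k=2  p_k/q_k = 17/2
…
k=3  a_k=1  p_k/q_k = 59/7
…
k=6  a_k=2  p_k/q_k = 1483/176
k=7  a_k=2  p_k/q_k = 3480/413
(x₁, y₁) = (3480, 413);  3480² − 71·413² = 1 ✓
(x_2, y_2) = (3480·3480 + 71·413·413, 3480·413 + 413·3480) = (24220799, 2874480)
(x_3, y_3) = (3480·24220799 + 71·413·2874480, 3480·2874480 + 413·24220799) = (168576757560, 20006380387)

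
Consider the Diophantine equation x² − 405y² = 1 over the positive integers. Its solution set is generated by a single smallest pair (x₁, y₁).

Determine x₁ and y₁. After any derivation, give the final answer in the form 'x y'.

d=405: √d = [20; 8,40] (ℓ=2, even), read p_1/q_1
step 0: (20, 1)  from 20·(1,0) + (0,1)
step 1: (161, 8)  from 8·(20,1) + (1,0)
→ (161, 8).  Check: 161²=25921, 405·8²=25920, difference 1.

161 8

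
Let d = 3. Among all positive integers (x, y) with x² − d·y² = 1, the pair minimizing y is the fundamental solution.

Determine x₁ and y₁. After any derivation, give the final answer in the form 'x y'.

2 1

√3 → a₀=1, period (1,2); ℓ=2 even so k=1
step 0: (1, 1)  from 1·(1,0) + (0,1)
step 1: (2, 1)  from 1·(1,1) + (1,0)
→ (2, 1).  Check: 2²=4, 3·1²=3, difference 1.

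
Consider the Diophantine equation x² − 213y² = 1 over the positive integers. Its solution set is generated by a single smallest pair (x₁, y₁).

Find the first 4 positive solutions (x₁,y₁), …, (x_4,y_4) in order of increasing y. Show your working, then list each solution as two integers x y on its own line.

d=213: √d = [14; 1,1,2,6,1,8,1,6,2,1,1,28] (ℓ=12, even), read p_11/q_11
i=0: a=14 ⇒ p=14, q=1
i=1: a=1 ⇒ p=15, q=1
i=2: a=1 ⇒ p=29, q=2
i=3: a=2 ⇒ p=73, q=5
…
i=5: a=1 ⇒ p=540, q=37
i=6: a=8 ⇒ p=4787, q=328
i=7: a=1 ⇒ p=5327, q=365
i=8: a=6 ⇒ p=36749, q=2518
…
i=10: a=1 ⇒ p=115574, q=7919
i=11: a=1 ⇒ p=194399, q=13320
(x₁, y₁) = (194399, 13320);  194399² − 213·13320² = 1 ✓
(x_2, y_2) = (194399·194399 + 213·13320·13320, 194399·13320 + 13320·194399) = (75581942401, 5178789360)
(x_3, y_3) = (194399·75581942401 + 213·13320·5178789360, 194399·5178789360 + 13320·75581942401) = (29386108041429599, 2013502945575960)
(x_4, y_4) = (194399·29386108041429599 + 213·13320·2013502945575960, 194399·2013502945575960 + 13320·29386108041429599) = (11425260034216163289601, 782845918228863306720)

194399 13320
75581942401 5178789360
29386108041429599 2013502945575960
11425260034216163289601 782845918228863306720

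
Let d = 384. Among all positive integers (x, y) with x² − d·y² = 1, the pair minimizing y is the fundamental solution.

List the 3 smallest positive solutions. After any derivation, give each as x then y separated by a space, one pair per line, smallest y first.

4801 245
46099201 2352490
442644523201 22588608735

√384 = [19; 1,1,2,9,2,1,1,38, …], period ℓ=8 (even) → k=7
i=0: a=19 ⇒ p=19, q=1
…
i=4: a=9 ⇒ p=921, q=47
i=5: a=2 ⇒ p=1940, q=99
i=6: a=1 ⇒ p=2861, q=146
i=7: a=1 ⇒ p=4801, q=245
(x₁, y₁) = (4801, 245);  4801² − 384·245² = 1 ✓
n=2: (4801,245)∘(4801,245) = (4801·4801+384·245·245, 4801·245+245·4801) = (46099201,2352490)
n=3: (46099201,2352490)∘(4801,245) = (4801·46099201+384·245·2352490, 4801·2352490+245·46099201) = (442644523201,22588608735)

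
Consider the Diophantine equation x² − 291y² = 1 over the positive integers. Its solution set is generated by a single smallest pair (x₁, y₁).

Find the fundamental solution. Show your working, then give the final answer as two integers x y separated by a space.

290 17

√291 → a₀=17, period (17,34); ℓ=2 even so k=1
a_0=17:  p_0=17·1+0=17,  q_0=17·0+1=1
a_1=17:  p_1=17·17+1=290,  q_1=17·1+0=17
→ (290, 17).  Check: 290²=84100, 291·17²=84099, difference 1.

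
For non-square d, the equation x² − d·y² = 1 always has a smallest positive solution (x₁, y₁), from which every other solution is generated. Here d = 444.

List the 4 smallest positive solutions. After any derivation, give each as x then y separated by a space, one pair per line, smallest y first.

295 14
174049 8260
102688615 4873386
60586108801 2875289480

√444 → a₀=21, period (14,42); ℓ=2 even so k=1
step 0: (21, 1)  from 21·(1,0) + (0,1)
step 1: (295, 14)  from 14·(21,1) + (1,0)
→ (295, 14).  Check: 295²=87025, 444·14²=87024, difference 1.
(295+14√444)^2 = 174049 + 8260√444
(295+14√444)^3 = 102688615 + 4873386√444
(295+14√444)^4 = 60586108801 + 2875289480√444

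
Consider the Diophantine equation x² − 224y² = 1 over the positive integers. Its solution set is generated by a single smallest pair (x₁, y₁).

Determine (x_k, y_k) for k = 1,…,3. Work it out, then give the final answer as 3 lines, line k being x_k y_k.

15 1
449 30
13455 899

d=224: √d = [14; 1,28] (ℓ=2, even), read p_1/q_1
step 0: (14, 1)  from 14·(1,0) + (0,1)
step 1: (15, 1)  from 1·(14,1) + (1,0)
→ (15, 1).  Check: 15²=225, 224·1²=224, difference 1.
k=2:  x_2 = 15·15+224·1·1 = 449,  y_2 = 15·1+1·15 = 30
k=3:  x_3 = 15·449+224·1·30 = 13455,  y_3 = 15·30+1·449 = 899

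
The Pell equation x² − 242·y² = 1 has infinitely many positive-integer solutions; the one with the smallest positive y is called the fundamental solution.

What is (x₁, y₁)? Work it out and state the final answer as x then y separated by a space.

19601 1260

[15; 1,1,3,1,14,1,3,1,1,30] for √242; ℓ=10 ⇒ convergent index 9
step 0: (15, 1)  from 15·(1,0) + (0,1)
step 1: (16, 1)  from 1·(15,1) + (1,0)
…
step 4: (140, 9)  from 1·(109,7) + (31,2)
step 5: (2069, 133)  from 14·(140,9) + (109,7)
step 6: (2209, 142)  from 1·(2069,133) + (140,9)
…
step 8: (10905, 701)  from 1·(8696,559) + (2209,142)
step 9: (19601, 1260)  from 1·(10905,701) + (8696,559)
fundamental: x₁=19601, y₁=1260  (since 384199201 − 242·1587600 = 1)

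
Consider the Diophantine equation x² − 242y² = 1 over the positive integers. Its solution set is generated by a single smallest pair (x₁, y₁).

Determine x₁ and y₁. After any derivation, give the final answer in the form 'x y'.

19601 1260

√242 → a₀=15, period (1,1,3,1,14,1,3,1,1,30); ℓ=10 even so k=9
a_0=15:  p_0=15·1+0=15,  q_0=15·0+1=1
…
a_2=1:  p_2=1·16+15=31,  q_2=1·1+1=2
a_3=3:  p_3=3·31+16=109,  q_3=3·2+1=7
a_4=1:  p_4=1·109+31=140,  q_4=1·7+2=9
a_5=14:  p_5=14·140+109=2069,  q_5=14·9+7=133
…
a_8=1:  p_8=1·8696+2209=10905,  q_8=1·559+142=701
a_9=1:  p_9=1·10905+8696=19601,  q_9=1·701+559=1260
(x₁, y₁) = (19601, 1260);  19601² − 242·1260² = 1 ✓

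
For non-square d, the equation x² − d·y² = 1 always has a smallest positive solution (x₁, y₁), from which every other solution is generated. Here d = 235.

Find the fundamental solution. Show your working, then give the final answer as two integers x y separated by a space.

[15; 3,30] for √235; ℓ=2 ⇒ convergent index 1
i=0: a=15 ⇒ p=15, q=1
i=1: a=3 ⇒ p=46, q=3
→ (46, 3).  Check: 46²=2116, 235·3²=2115, difference 1.

46 3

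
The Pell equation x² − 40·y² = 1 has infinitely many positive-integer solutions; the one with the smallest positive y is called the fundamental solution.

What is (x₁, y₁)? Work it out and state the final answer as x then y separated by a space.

19 3

√40 = [6; 3,12, …], period ℓ=2 (even) → k=1
i=0: a=6 ⇒ p=6, q=1
i=1: a=3 ⇒ p=19, q=3
→ (19, 3).  Check: 19²=361, 40·3²=360, difference 1.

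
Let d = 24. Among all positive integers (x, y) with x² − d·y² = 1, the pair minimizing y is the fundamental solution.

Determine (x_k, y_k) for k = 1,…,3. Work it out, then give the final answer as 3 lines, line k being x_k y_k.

d=24: √d = [4; 1,8] (ℓ=2, even), read p_1/q_1
step 0: (4, 1)  from 4·(1,0) + (0,1)
step 1: (5, 1)  from 1·(4,1) + (1,0)
→ (5, 1).  Check: 5²=25, 24·1²=24, difference 1.
k=2:  x_2 = 5·5+24·1·1 = 49,  y_2 = 5·1+1·5 = 10
k=3:  x_3 = 5·49+24·1·10 = 485,  y_3 = 5·10+1·49 = 99

5 1
49 10
485 99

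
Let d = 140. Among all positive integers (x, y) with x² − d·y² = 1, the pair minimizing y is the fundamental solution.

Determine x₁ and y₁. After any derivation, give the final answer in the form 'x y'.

71 6

[11; 1,4,1,22] for √140; ℓ=4 ⇒ convergent index 3
k=0  a_k=11  p_k/q_k = 11/1
k=1  a_k=1  p_k/q_k = 12/1
k=2  a_k=4  p_k/q_k = 59/5
k=3  a_k=1  p_k/q_k = 71/6
(x₁, y₁) = (71, 6);  71² − 140·6² = 1 ✓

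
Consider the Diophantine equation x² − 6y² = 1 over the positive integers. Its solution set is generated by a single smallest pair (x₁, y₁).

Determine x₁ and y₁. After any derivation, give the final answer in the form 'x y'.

√6 → a₀=2, period (2,4); ℓ=2 even so k=1
k=0  a_k=2  p_k/q_k = 2/1
k=1  a_k=2  p_k/q_k = 5/2
→ (5, 2).  Check: 5²=25, 6·2²=24, difference 1.

5 2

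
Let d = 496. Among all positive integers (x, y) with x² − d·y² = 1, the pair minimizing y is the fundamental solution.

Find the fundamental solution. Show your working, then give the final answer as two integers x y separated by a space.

√496 = [22; 3,1,2,4,1,…,1,3,44, …], period ℓ=16 (even) → k=15
k=0  a_k=22  p_k/q_k = 22/1
…
k=4  a_k=4  p_k/q_k = 1069/48
…
k=7  a_k=2  p_k/q_k = 6080/273
k=8  a_k=2  p_k/q_k = 14543/653
…
k=11  a_k=1  p_k/q_k = 84875/3811
…
k=14  a_k=1  p_k/q_k = 1252502/56239
k=15  a_k=3  p_k/q_k = 4620799/207480
(x₁, y₁) = (4620799, 207480);  4620799² − 496·207480² = 1 ✓

4620799 207480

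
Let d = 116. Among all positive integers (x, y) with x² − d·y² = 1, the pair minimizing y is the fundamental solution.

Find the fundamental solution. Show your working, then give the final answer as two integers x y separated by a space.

9801 910

√116 → a₀=10, period (1,3,2,1,4,1,2,3,1,20); ℓ=10 even so k=9
a_0=10:  p_0=10·1+0=10,  q_0=10·0+1=1
a_1=1:  p_1=1·10+1=11,  q_1=1·1+0=1
…
a_5=4:  p_5=4·140+97=657,  q_5=4·13+9=61
…
a_7=2:  p_7=2·797+657=2251,  q_7=2·74+61=209
a_8=3:  p_8=3·2251+797=7550,  q_8=3·209+74=701
a_9=1:  p_9=1·7550+2251=9801,  q_9=1·701+209=910
fundamental: x₁=9801, y₁=910  (since 96059601 − 116·828100 = 1)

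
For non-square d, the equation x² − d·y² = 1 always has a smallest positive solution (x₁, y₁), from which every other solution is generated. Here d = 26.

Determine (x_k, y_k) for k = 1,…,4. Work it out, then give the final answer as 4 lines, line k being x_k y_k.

d=26: √d = [5; 10] (ℓ=1, odd), read p_1/q_1
k=0  a_k=5  p_k/q_k = 5/1
k=1  a_k=10  p_k/q_k = 51/10
fundamental: x₁=51, y₁=10  (since 2601 − 26·100 = 1)
n=2: (51,10)∘(51,10) = (51·51+26·10·10, 51·10+10·51) = (5201,1020)
n=3: (5201,1020)∘(51,10) = (51·5201+26·10·1020, 51·1020+10·5201) = (530451,104030)
n=4: (530451,104030)∘(51,10) = (51·530451+26·10·104030, 51·104030+10·530451) = (54100801,10610040)

51 10
5201 1020
530451 104030
54100801 10610040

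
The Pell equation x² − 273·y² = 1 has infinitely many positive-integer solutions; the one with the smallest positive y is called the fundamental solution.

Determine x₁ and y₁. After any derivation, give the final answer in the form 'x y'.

√273 → a₀=16, period (1,1,10,1,1,32); ℓ=6 even so k=5
i=0: a=16 ⇒ p=16, q=1
…
i=4: a=1 ⇒ p=380, q=23
i=5: a=1 ⇒ p=727, q=44
→ (727, 44).  Check: 727²=528529, 273·44²=528528, difference 1.

727 44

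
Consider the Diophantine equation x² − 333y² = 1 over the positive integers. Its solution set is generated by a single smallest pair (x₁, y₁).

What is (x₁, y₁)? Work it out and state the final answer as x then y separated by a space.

73 4

d=333: √d = [18; 4,36] (ℓ=2, even), read p_1/q_1
i=0: a=18 ⇒ p=18, q=1
i=1: a=4 ⇒ p=73, q=4
fundamental: x₁=73, y₁=4  (since 5329 − 333·16 = 1)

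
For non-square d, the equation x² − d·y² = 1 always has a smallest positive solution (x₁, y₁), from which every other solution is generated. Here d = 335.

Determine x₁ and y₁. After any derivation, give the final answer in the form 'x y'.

d=335: √d = [18; 3,3,3,36] (ℓ=4, even), read p_3/q_3
i=0: a=18 ⇒ p=18, q=1
i=1: a=3 ⇒ p=55, q=3
i=2: a=3 ⇒ p=183, q=10
i=3: a=3 ⇒ p=604, q=33
→ (604, 33).  Check: 604²=364816, 335·33²=364815, difference 1.

604 33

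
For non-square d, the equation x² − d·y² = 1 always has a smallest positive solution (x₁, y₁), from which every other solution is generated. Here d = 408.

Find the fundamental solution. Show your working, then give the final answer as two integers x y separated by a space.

101 5

[20; 5,40] for √408; ℓ=2 ⇒ convergent index 1
i=0: a=20 ⇒ p=20, q=1
i=1: a=5 ⇒ p=101, q=5
(x₁, y₁) = (101, 5);  101² − 408·5² = 1 ✓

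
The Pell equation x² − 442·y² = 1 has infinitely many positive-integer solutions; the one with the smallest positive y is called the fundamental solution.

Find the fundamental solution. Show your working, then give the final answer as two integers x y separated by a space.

√442 = [21; 42, …], period ℓ=1 (odd) → k=1
a_0=21:  p_0=21·1+0=21,  q_0=21·0+1=1
a_1=42:  p_1=42·21+1=883,  q_1=42·1+0=42
(x₁, y₁) = (883, 42);  883² − 442·42² = 1 ✓

883 42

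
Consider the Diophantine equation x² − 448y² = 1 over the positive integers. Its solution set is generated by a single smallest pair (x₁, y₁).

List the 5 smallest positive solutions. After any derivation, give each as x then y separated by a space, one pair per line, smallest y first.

127 6
32257 1524
8193151 387090
2081028097 98319336
528572943487 24972724254

√448 → a₀=21, period (6,42); ℓ=2 even so k=1
k=0  a_k=21  p_k/q_k = 21/1
k=1  a_k=6  p_k/q_k = 127/6
(x₁, y₁) = (127, 6);  127² − 448·6² = 1 ✓
(x_2, y_2) = (127·127 + 448·6·6, 127·6 + 6·127) = (32257, 1524)
(x_3, y_3) = (127·32257 + 448·6·1524, 127·1524 + 6·32257) = (8193151, 387090)
(x_4, y_4) = (127·8193151 + 448·6·387090, 127·387090 + 6·8193151) = (2081028097, 98319336)
(x_5, y_5) = (127·2081028097 + 448·6·98319336, 127·98319336 + 6·2081028097) = (528572943487, 24972724254)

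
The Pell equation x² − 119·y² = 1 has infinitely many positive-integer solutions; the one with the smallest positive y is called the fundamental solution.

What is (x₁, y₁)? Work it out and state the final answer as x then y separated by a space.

√119 → a₀=10, period (1,9,1,20); ℓ=4 even so k=3
step 0: (10, 1)  from 10·(1,0) + (0,1)
…
step 2: (109, 10)  from 9·(11,1) + (10,1)
step 3: (120, 11)  from 1·(109,10) + (11,1)
→ (120, 11).  Check: 120²=14400, 119·11²=14399, difference 1.

120 11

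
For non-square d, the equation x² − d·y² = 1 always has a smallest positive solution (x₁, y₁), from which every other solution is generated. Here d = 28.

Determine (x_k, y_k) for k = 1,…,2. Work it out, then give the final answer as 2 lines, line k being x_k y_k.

127 24
32257 6096

[5; 3,2,3,10] for √28; ℓ=4 ⇒ convergent index 3
i=0: a=5 ⇒ p=5, q=1
i=1: a=3 ⇒ p=16, q=3
i=2: a=2 ⇒ p=37, q=7
i=3: a=3 ⇒ p=127, q=24
fundamental: x₁=127, y₁=24  (since 16129 − 28·576 = 1)
(127+24√28)^2 = 32257 + 6096√28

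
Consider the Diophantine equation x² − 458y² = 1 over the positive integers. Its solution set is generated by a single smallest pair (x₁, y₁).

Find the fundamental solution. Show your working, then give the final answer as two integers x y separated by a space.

22899 1070

[21; 2,2,42] for √458; ℓ=3 ⇒ convergent index 5
i=0: a=21 ⇒ p=21, q=1
i=1: a=2 ⇒ p=43, q=2
i=2: a=2 ⇒ p=107, q=5
…
i=4: a=2 ⇒ p=9181, q=429
i=5: a=2 ⇒ p=22899, q=1070
fundamental: x₁=22899, y₁=1070  (since 524364201 − 458·1144900 = 1)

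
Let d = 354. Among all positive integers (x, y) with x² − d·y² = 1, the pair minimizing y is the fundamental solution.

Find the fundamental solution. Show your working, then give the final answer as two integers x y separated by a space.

258065 13716

√354 → a₀=18, period (1,4,2,2,18,2,2,4,1,36); ℓ=10 even so k=9
step 0: (18, 1)  from 18·(1,0) + (0,1)
step 1: (19, 1)  from 1·(18,1) + (1,0)
step 2: (94, 5)  from 4·(19,1) + (18,1)
…
step 6: (19210, 1021)  from 2·(9351,497) + (508,27)
step 7: (47771, 2539)  from 2·(19210,1021) + (9351,497)
step 8: (210294, 11177)  from 4·(47771,2539) + (19210,1021)
step 9: (258065, 13716)  from 1·(210294,11177) + (47771,2539)
(x₁, y₁) = (258065, 13716);  258065² − 354·13716² = 1 ✓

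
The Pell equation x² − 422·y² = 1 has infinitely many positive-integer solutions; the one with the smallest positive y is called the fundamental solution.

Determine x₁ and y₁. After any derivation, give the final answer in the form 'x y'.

7022501 341850

d=422: √d = [20; 1,1,5,2,1,…,1,1,40] (ℓ=14, even), read p_13/q_13
a_0=20:  p_0=20·1+0=20,  q_0=20·0+1=1
a_1=1:  p_1=1·20+1=21,  q_1=1·1+0=1
…
a_4=2:  p_4=2·226+41=493,  q_4=2·11+2=24
a_5=1:  p_5=1·493+226=719,  q_5=1·24+11=35
a_6=3:  p_6=3·719+493=2650,  q_6=3·35+24=129
…
a_10=2:  p_10=2·217526+163807=598859,  q_10=2·10589+7974=29152
…
a_12=1:  p_12=1·3211821+598859=3810680,  q_12=1·156349+29152=185501
a_13=1:  p_13=1·3810680+3211821=7022501,  q_13=1·185501+156349=341850
(x₁, y₁) = (7022501, 341850);  7022501² − 422·341850² = 1 ✓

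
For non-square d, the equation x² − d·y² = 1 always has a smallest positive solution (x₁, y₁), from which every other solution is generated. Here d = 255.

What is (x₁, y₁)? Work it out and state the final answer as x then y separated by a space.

[15; 1,30] for √255; ℓ=2 ⇒ convergent index 1
step 0: (15, 1)  from 15·(1,0) + (0,1)
step 1: (16, 1)  from 1·(15,1) + (1,0)
→ (16, 1).  Check: 16²=256, 255·1²=255, difference 1.

16 1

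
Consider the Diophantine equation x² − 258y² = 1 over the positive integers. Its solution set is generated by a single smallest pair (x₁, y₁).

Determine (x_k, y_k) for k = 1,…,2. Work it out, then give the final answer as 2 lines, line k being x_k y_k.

257 16
132097 8224

d=258: √d = [16; 16,32] (ℓ=2, even), read p_1/q_1
step 0: (16, 1)  from 16·(1,0) + (0,1)
step 1: (257, 16)  from 16·(16,1) + (1,0)
fundamental: x₁=257, y₁=16  (since 66049 − 258·256 = 1)
(x_2, y_2) = (257·257 + 258·16·16, 257·16 + 16·257) = (132097, 8224)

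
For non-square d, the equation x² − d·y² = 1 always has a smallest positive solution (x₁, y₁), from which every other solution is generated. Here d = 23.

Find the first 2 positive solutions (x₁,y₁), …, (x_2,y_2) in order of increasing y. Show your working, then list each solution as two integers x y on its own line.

24 5
1151 240

d=23: √d = [4; 1,3,1,8] (ℓ=4, even), read p_3/q_3
a_0=4:  p_0=4·1+0=4,  q_0=4·0+1=1
a_1=1:  p_1=1·4+1=5,  q_1=1·1+0=1
a_2=3:  p_2=3·5+4=19,  q_2=3·1+1=4
a_3=1:  p_3=1·19+5=24,  q_3=1·4+1=5
→ (24, 5).  Check: 24²=576, 23·5²=575, difference 1.
k=2:  x_2 = 24·24+23·5·5 = 1151,  y_2 = 24·5+5·24 = 240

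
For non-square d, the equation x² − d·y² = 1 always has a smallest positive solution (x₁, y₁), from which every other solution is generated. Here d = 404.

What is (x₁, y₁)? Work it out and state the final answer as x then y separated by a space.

201 10

√404 → a₀=20, period (10,40); ℓ=2 even so k=1
k=0  a_k=20  p_k/q_k = 20/1
k=1  a_k=10  p_k/q_k = 201/10
(x₁, y₁) = (201, 10);  201² − 404·10² = 1 ✓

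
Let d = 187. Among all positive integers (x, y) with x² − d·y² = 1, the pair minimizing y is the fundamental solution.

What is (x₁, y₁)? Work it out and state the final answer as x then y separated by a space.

[13; 1,2,13,2,1,26] for √187; ℓ=6 ⇒ convergent index 5
step 0: (13, 1)  from 13·(1,0) + (0,1)
…
step 4: (1135, 83)  from 2·(547,40) + (41,3)
step 5: (1682, 123)  from 1·(1135,83) + (547,40)
(x₁, y₁) = (1682, 123);  1682² − 187·123² = 1 ✓

1682 123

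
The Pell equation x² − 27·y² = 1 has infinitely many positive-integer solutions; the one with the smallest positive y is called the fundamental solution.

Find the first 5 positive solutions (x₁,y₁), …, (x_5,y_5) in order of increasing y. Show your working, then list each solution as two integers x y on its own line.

√27 → a₀=5, period (5,10); ℓ=2 even so k=1
step 0: (5, 1)  from 5·(1,0) + (0,1)
step 1: (26, 5)  from 5·(5,1) + (1,0)
→ (26, 5).  Check: 26²=676, 27·5²=675, difference 1.
(26+5√27)^2 = 1351 + 260√27
(26+5√27)^3 = 70226 + 13515√27
(26+5√27)^4 = 3650401 + 702520√27
(26+5√27)^5 = 189750626 + 36517525√27

26 5
1351 260
70226 13515
3650401 702520
189750626 36517525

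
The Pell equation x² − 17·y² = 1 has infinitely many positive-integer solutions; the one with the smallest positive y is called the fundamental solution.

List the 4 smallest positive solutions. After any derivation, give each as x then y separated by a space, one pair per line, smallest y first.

33 8
2177 528
143649 34840
9478657 2298912

√17 → a₀=4, period (8); ℓ=1 odd so k=1
step 0: (4, 1)  from 4·(1,0) + (0,1)
step 1: (33, 8)  from 8·(4,1) + (1,0)
(x₁, y₁) = (33, 8);  33² − 17·8² = 1 ✓
(33+8√17)^2 = 2177 + 528√17
(33+8√17)^3 = 143649 + 34840√17
(33+8√17)^4 = 9478657 + 2298912√17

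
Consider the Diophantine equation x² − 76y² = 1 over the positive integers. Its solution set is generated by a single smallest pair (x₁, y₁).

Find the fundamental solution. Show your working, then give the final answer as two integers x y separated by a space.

57799 6630

√76 = [8; 1,2,1,1,5,4,5,1,1,2,1,16, …], period ℓ=12 (even) → k=11
a_0=8:  p_0=8·1+0=8,  q_0=8·0+1=1
a_1=1:  p_1=1·8+1=9,  q_1=1·1+0=1
a_2=2:  p_2=2·9+8=26,  q_2=2·1+1=3
…
a_6=4:  p_6=4·340+61=1421,  q_6=4·39+7=163
a_7=5:  p_7=5·1421+340=7445,  q_7=5·163+39=854
a_8=1:  p_8=1·7445+1421=8866,  q_8=1·854+163=1017
…
a_10=2:  p_10=2·16311+8866=41488,  q_10=2·1871+1017=4759
a_11=1:  p_11=1·41488+16311=57799,  q_11=1·4759+1871=6630
fundamental: x₁=57799, y₁=6630  (since 3340724401 − 76·43956900 = 1)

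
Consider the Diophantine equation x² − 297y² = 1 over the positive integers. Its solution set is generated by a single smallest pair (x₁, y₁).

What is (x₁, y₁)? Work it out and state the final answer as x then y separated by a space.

√297 = [17; 4,3,1,1,2,1,1,3,4,34, …], period ℓ=10 (even) → k=9
a_0=17:  p_0=17·1+0=17,  q_0=17·0+1=1
a_1=4:  p_1=4·17+1=69,  q_1=4·1+0=4
a_2=3:  p_2=3·69+17=224,  q_2=3·4+1=13
a_3=1:  p_3=1·224+69=293,  q_3=1·13+4=17
…
a_5=2:  p_5=2·517+293=1327,  q_5=2·30+17=77
a_6=1:  p_6=1·1327+517=1844,  q_6=1·77+30=107
a_7=1:  p_7=1·1844+1327=3171,  q_7=1·107+77=184
a_8=3:  p_8=3·3171+1844=11357,  q_8=3·184+107=659
a_9=4:  p_9=4·11357+3171=48599,  q_9=4·659+184=2820
fundamental: x₁=48599, y₁=2820  (since 2361862801 − 297·7952400 = 1)

48599 2820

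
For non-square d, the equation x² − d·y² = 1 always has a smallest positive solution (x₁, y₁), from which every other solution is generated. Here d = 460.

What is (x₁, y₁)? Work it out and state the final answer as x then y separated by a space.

2535751 118230

√460 → a₀=21, period (2,4,3,1,2,10,2,1,3,4,2,42); ℓ=12 even so k=11
i=0: a=21 ⇒ p=21, q=1
…
i=2: a=4 ⇒ p=193, q=9
…
i=6: a=10 ⇒ p=23335, q=1088
…
i=10: a=4 ⇒ p=1135029, q=52921
i=11: a=2 ⇒ p=2535751, q=118230
→ (2535751, 118230).  Check: 2535751²=6430033134001, 460·118230²=6430033134000, difference 1.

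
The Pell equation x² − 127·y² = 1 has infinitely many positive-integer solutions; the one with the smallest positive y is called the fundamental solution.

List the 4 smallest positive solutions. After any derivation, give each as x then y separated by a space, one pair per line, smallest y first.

√127 = [11; 3,1,2,2,7,11,7,2,2,1,3,22, …], period ℓ=12 (even) → k=11
a_0=11:  p_0=11·1+0=11,  q_0=11·0+1=1
a_1=3:  p_1=3·11+1=34,  q_1=3·1+0=3
…
a_4=2:  p_4=2·124+45=293,  q_4=2·11+4=26
…
a_6=11:  p_6=11·2175+293=24218,  q_6=11·193+26=2149
a_7=7:  p_7=7·24218+2175=171701,  q_7=7·2149+193=15236
a_8=2:  p_8=2·171701+24218=367620,  q_8=2·15236+2149=32621
…
a_10=1:  p_10=1·906941+367620=1274561,  q_10=1·80478+32621=113099
a_11=3:  p_11=3·1274561+906941=4730624,  q_11=3·113099+80478=419775
fundamental: x₁=4730624, y₁=419775  (since 22378803429376 − 127·176211050625 = 1)
k=2:  x_2 = 4730624·4730624+127·419775·419775 = 44757606858751,  y_2 = 4730624·419775+419775·4730624 = 3971595379200
k=3:  x_3 = 4730624·44757606858751+127·419775·3971595379200 = 423462818377139450624,  y_3 = 4730624·3971595379200+419775·44757606858751 = 37576248838264821825
k=4:  x_4 = 4730624·423462818377139450624+127·419775·37576248838264821825 = 4006486743445029115330560001,  y_4 = 4730624·37576248838264821825+419775·423462818377139450624 = 355518209168531397366758400

4730624 419775
44757606858751 3971595379200
423462818377139450624 37576248838264821825
4006486743445029115330560001 355518209168531397366758400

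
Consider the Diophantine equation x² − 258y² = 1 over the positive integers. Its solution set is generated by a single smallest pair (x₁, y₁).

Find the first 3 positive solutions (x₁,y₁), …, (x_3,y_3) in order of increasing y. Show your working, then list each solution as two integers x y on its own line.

257 16
132097 8224
67897601 4227120

√258 = [16; 16,32, …], period ℓ=2 (even) → k=1
step 0: (16, 1)  from 16·(1,0) + (0,1)
step 1: (257, 16)  from 16·(16,1) + (1,0)
fundamental: x₁=257, y₁=16  (since 66049 − 258·256 = 1)
(x_2, y_2) = (257·257 + 258·16·16, 257·16 + 16·257) = (132097, 8224)
(x_3, y_3) = (257·132097 + 258·16·8224, 257·8224 + 16·132097) = (67897601, 4227120)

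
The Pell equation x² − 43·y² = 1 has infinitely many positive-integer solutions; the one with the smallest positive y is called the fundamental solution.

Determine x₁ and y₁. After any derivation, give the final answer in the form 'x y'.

3482 531

√43 → a₀=6, period (1,1,3,1,5,1,3,1,1,12); ℓ=10 even so k=9
a_0=6:  p_0=6·1+0=6,  q_0=6·0+1=1
a_1=1:  p_1=1·6+1=7,  q_1=1·1+0=1
a_2=1:  p_2=1·7+6=13,  q_2=1·1+1=2
a_3=3:  p_3=3·13+7=46,  q_3=3·2+1=7
a_4=1:  p_4=1·46+13=59,  q_4=1·7+2=9
…
a_6=1:  p_6=1·341+59=400,  q_6=1·52+9=61
a_7=3:  p_7=3·400+341=1541,  q_7=3·61+52=235
a_8=1:  p_8=1·1541+400=1941,  q_8=1·235+61=296
a_9=1:  p_9=1·1941+1541=3482,  q_9=1·296+235=531
→ (3482, 531).  Check: 3482²=12124324, 43·531²=12124323, difference 1.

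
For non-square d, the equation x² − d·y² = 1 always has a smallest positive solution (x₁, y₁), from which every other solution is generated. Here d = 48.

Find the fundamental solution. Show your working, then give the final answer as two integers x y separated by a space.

√48 = [6; 1,12, …], period ℓ=2 (even) → k=1
i=0: a=6 ⇒ p=6, q=1
i=1: a=1 ⇒ p=7, q=1
(x₁, y₁) = (7, 1);  7² − 48·1² = 1 ✓

7 1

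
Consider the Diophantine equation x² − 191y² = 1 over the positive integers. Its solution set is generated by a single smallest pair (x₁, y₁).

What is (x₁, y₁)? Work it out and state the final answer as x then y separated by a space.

√191 → a₀=13, period (1,4,1,1,3,…,4,1,26); ℓ=16 even so k=15
a_0=13:  p_0=13·1+0=13,  q_0=13·0+1=1
…
a_2=4:  p_2=4·14+13=69,  q_2=4·1+1=5
a_3=1:  p_3=1·69+14=83,  q_3=1·5+1=6
a_4=1:  p_4=1·83+69=152,  q_4=1·6+5=11
a_5=3:  p_5=3·152+83=539,  q_5=3·11+6=39
a_6=2:  p_6=2·539+152=1230,  q_6=2·39+11=89
…
a_8=13:  p_8=13·2999+1230=40217,  q_8=13·217+89=2910
…
a_10=2:  p_10=2·83433+40217=207083,  q_10=2·6037+2910=14984
a_11=3:  p_11=3·207083+83433=704682,  q_11=3·14984+6037=50989
a_12=1:  p_12=1·704682+207083=911765,  q_12=1·50989+14984=65973
a_13=1:  p_13=1·911765+704682=1616447,  q_13=1·65973+50989=116962
a_14=4:  p_14=4·1616447+911765=7377553,  q_14=4·116962+65973=533821
a_15=1:  p_15=1·7377553+1616447=8994000,  q_15=1·533821+116962=650783
(x₁, y₁) = (8994000, 650783);  8994000² − 191·650783² = 1 ✓

8994000 650783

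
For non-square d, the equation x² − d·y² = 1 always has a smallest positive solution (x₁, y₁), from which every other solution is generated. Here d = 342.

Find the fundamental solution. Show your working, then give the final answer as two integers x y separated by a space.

[18; 2,36] for √342; ℓ=2 ⇒ convergent index 1
step 0: (18, 1)  from 18·(1,0) + (0,1)
step 1: (37, 2)  from 2·(18,1) + (1,0)
→ (37, 2).  Check: 37²=1369, 342·2²=1368, difference 1.

37 2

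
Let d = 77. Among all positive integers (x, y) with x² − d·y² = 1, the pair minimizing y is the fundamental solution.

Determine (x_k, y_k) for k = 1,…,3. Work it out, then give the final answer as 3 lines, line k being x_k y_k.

√77 → a₀=8, period (1,3,2,3,1,16); ℓ=6 even so k=5
step 0: (8, 1)  from 8·(1,0) + (0,1)
…
step 2: (35, 4)  from 3·(9,1) + (8,1)
step 3: (79, 9)  from 2·(35,4) + (9,1)
step 4: (272, 31)  from 3·(79,9) + (35,4)
step 5: (351, 40)  from 1·(272,31) + (79,9)
(x₁, y₁) = (351, 40);  351² − 77·40² = 1 ✓
k=2:  x_2 = 351·351+77·40·40 = 246401,  y_2 = 351·40+40·351 = 28080
k=3:  x_3 = 351·246401+77·40·28080 = 172973151,  y_3 = 351·28080+40·246401 = 19712120

351 40
246401 28080
172973151 19712120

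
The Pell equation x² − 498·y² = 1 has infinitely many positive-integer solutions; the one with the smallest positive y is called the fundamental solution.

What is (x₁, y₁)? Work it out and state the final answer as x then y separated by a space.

179777 8056

[22; 3,6,22,6,3,44] for √498; ℓ=6 ⇒ convergent index 5
i=0: a=22 ⇒ p=22, q=1
i=1: a=3 ⇒ p=67, q=3
i=2: a=6 ⇒ p=424, q=19
…
i=4: a=6 ⇒ p=56794, q=2545
i=5: a=3 ⇒ p=179777, q=8056
→ (179777, 8056).  Check: 179777²=32319769729, 498·8056²=32319769728, difference 1.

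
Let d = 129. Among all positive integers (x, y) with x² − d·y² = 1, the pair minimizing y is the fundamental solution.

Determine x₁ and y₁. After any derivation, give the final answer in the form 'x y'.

√129 = [11; 2,1,3,1,6,1,3,1,2,22, …], period ℓ=10 (even) → k=9
i=0: a=11 ⇒ p=11, q=1
i=1: a=2 ⇒ p=23, q=2
i=2: a=1 ⇒ p=34, q=3
i=3: a=3 ⇒ p=125, q=11
i=4: a=1 ⇒ p=159, q=14
i=5: a=6 ⇒ p=1079, q=95
i=6: a=1 ⇒ p=1238, q=109
i=7: a=3 ⇒ p=4793, q=422
i=8: a=1 ⇒ p=6031, q=531
i=9: a=2 ⇒ p=16855, q=1484
→ (16855, 1484).  Check: 16855²=284091025, 129·1484²=284091024, difference 1.

16855 1484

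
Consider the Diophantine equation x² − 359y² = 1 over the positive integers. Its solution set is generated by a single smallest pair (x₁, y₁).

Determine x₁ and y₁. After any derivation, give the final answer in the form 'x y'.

360 19

√359 → a₀=18, period (1,17,1,36); ℓ=4 even so k=3
k=0  a_k=18  p_k/q_k = 18/1
…
k=2  a_k=17  p_k/q_k = 341/18
k=3  a_k=1  p_k/q_k = 360/19
→ (360, 19).  Check: 360²=129600, 359·19²=129599, difference 1.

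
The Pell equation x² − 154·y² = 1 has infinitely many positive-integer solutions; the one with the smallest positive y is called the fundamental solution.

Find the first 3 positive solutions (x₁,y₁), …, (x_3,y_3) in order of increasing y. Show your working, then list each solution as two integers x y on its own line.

√154 = [12; 2,2,3,1,2,1,3,2,2,24, …], period ℓ=10 (even) → k=9
step 0: (12, 1)  from 12·(1,0) + (0,1)
…
step 2: (62, 5)  from 2·(25,2) + (12,1)
step 3: (211, 17)  from 3·(62,5) + (25,2)
step 4: (273, 22)  from 1·(211,17) + (62,5)
…
step 8: (8724, 703)  from 2·(3847,310) + (1030,83)
step 9: (21295, 1716)  from 2·(8724,703) + (3847,310)
(x₁, y₁) = (21295, 1716);  21295² − 154·1716² = 1 ✓
k=2:  x_2 = 21295·21295+154·1716·1716 = 906954049,  y_2 = 21295·1716+1716·21295 = 73084440
k=3:  x_3 = 21295·906954049+154·1716·73084440 = 38627172925615,  y_3 = 21295·73084440+1716·906954049 = 3112666297884

21295 1716
906954049 73084440
38627172925615 3112666297884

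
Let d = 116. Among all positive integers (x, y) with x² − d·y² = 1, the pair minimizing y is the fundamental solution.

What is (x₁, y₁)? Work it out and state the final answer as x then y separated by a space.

9801 910

d=116: √d = [10; 1,3,2,1,4,1,2,3,1,20] (ℓ=10, even), read p_9/q_9
a_0=10:  p_0=10·1+0=10,  q_0=10·0+1=1
a_1=1:  p_1=1·10+1=11,  q_1=1·1+0=1
a_2=3:  p_2=3·11+10=43,  q_2=3·1+1=4
a_3=2:  p_3=2·43+11=97,  q_3=2·4+1=9
a_4=1:  p_4=1·97+43=140,  q_4=1·9+4=13
a_5=4:  p_5=4·140+97=657,  q_5=4·13+9=61
…
a_8=3:  p_8=3·2251+797=7550,  q_8=3·209+74=701
a_9=1:  p_9=1·7550+2251=9801,  q_9=1·701+209=910
fundamental: x₁=9801, y₁=910  (since 96059601 − 116·828100 = 1)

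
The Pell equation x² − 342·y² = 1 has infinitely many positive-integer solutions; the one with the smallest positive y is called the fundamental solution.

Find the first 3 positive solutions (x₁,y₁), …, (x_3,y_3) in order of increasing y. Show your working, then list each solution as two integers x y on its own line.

[18; 2,36] for √342; ℓ=2 ⇒ convergent index 1
k=0  a_k=18  p_k/q_k = 18/1
k=1  a_k=2  p_k/q_k = 37/2
fundamental: x₁=37, y₁=2  (since 1369 − 342·4 = 1)
k=2:  x_2 = 37·37+342·2·2 = 2737,  y_2 = 37·2+2·37 = 148
k=3:  x_3 = 37·2737+342·2·148 = 202501,  y_3 = 37·148+2·2737 = 10950

37 2
2737 148
202501 10950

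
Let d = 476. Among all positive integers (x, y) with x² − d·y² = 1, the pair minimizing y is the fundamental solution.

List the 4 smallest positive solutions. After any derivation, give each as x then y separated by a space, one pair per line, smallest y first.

[21; 1,4,2,10,2,4,1,42] for √476; ℓ=8 ⇒ convergent index 7
i=0: a=21 ⇒ p=21, q=1
i=1: a=1 ⇒ p=22, q=1
i=2: a=4 ⇒ p=109, q=5
…
i=4: a=10 ⇒ p=2509, q=115
…
i=6: a=4 ⇒ p=23541, q=1079
i=7: a=1 ⇒ p=28799, q=1320
fundamental: x₁=28799, y₁=1320  (since 829382401 − 476·1742400 = 1)
(28799+1320√476)^2 = 1658764801 + 76029360√476
(28799+1320√476)^3 = 95541534979199 + 4379139075960√476
(28799+1320√476)^4 = 5503001330073139201 + 252229652421114720√476

28799 1320
1658764801 76029360
95541534979199 4379139075960
5503001330073139201 252229652421114720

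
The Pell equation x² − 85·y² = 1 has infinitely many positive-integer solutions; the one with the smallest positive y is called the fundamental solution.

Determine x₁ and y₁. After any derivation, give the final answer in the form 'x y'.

d=85: √d = [9; 4,1,1,4,18] (ℓ=5, odd), read p_9/q_9
step 0: (9, 1)  from 9·(1,0) + (0,1)
step 1: (37, 4)  from 4·(9,1) + (1,0)
…
step 3: (83, 9)  from 1·(46,5) + (37,4)
…
step 7: (34813, 3776)  from 1·(27926,3029) + (6887,747)
step 8: (62739, 6805)  from 1·(34813,3776) + (27926,3029)
step 9: (285769, 30996)  from 4·(62739,6805) + (34813,3776)
fundamental: x₁=285769, y₁=30996  (since 81663921361 − 85·960752016 = 1)

285769 30996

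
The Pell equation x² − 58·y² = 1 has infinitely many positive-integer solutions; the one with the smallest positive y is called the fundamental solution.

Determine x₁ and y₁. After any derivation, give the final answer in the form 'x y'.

19603 2574

d=58: √d = [7; 1,1,1,1,1,1,14] (ℓ=7, odd), read p_13/q_13
k=0  a_k=7  p_k/q_k = 7/1
k=1  a_k=1  p_k/q_k = 8/1
k=2  a_k=1  p_k/q_k = 15/2
k=3  a_k=1  p_k/q_k = 23/3
k=4  a_k=1  p_k/q_k = 38/5
…
k=6  a_k=1  p_k/q_k = 99/13
k=7  a_k=14  p_k/q_k = 1447/190
k=8  a_k=1  p_k/q_k = 1546/203
…
k=11  a_k=1  p_k/q_k = 7532/989
k=12  a_k=1  p_k/q_k = 12071/1585
k=13  a_k=1  p_k/q_k = 19603/2574
→ (19603, 2574).  Check: 19603²=384277609, 58·2574²=384277608, difference 1.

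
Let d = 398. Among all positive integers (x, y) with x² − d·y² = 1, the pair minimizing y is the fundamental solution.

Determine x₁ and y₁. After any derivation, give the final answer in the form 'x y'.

√398 = [19; 1,18,1,38, …], period ℓ=4 (even) → k=3
k=0  a_k=19  p_k/q_k = 19/1
…
k=2  a_k=18  p_k/q_k = 379/19
k=3  a_k=1  p_k/q_k = 399/20
fundamental: x₁=399, y₁=20  (since 159201 − 398·400 = 1)

399 20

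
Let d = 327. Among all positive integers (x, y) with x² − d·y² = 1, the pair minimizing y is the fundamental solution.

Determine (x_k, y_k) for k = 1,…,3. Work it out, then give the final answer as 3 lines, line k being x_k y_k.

√327 = [18; 12,36, …], period ℓ=2 (even) → k=1
step 0: (18, 1)  from 18·(1,0) + (0,1)
step 1: (217, 12)  from 12·(18,1) + (1,0)
fundamental: x₁=217, y₁=12  (since 47089 − 327·144 = 1)
(x_2, y_2) = (217·217 + 327·12·12, 217·12 + 12·217) = (94177, 5208)
(x_3, y_3) = (217·94177 + 327·12·5208, 217·5208 + 12·94177) = (40872601, 2260260)

217 12
94177 5208
40872601 2260260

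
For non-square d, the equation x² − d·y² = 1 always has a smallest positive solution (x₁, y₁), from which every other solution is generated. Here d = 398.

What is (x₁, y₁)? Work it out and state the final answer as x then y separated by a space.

√398 → a₀=19, period (1,18,1,38); ℓ=4 even so k=3
step 0: (19, 1)  from 19·(1,0) + (0,1)
…
step 2: (379, 19)  from 18·(20,1) + (19,1)
step 3: (399, 20)  from 1·(379,19) + (20,1)
(x₁, y₁) = (399, 20);  399² − 398·20² = 1 ✓

399 20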